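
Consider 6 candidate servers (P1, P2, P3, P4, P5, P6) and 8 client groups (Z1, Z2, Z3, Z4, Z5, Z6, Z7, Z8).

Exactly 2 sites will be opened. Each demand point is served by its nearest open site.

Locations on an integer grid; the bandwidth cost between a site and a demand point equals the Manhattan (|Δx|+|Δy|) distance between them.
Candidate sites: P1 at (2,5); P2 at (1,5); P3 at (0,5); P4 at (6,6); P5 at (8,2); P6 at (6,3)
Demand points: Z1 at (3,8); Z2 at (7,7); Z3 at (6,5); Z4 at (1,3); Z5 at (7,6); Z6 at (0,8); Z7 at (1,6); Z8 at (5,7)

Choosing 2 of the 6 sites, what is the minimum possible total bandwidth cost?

18

Open {P2, P4}.
  Z1→P2 5, Z2→P4 2, Z3→P4 1, Z4→P2 2, Z5→P4 1, Z6→P2 4, Z7→P2 1, Z8→P4 2  ⇒ total 18.
Compare {P3, P4}: total 19.
Compare {P1, P4}: total 20.
No size-2 selection does better; minimum is 18.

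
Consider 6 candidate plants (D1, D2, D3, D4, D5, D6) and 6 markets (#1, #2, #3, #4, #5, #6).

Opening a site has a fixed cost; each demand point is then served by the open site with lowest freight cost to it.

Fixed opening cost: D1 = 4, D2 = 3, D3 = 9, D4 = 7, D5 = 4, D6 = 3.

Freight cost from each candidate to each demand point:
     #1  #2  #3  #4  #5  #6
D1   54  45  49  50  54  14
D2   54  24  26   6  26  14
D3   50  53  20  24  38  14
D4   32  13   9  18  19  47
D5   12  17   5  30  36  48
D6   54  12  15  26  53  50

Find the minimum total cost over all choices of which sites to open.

83

Open {D2, D4, D5}: assign each demand point to its cheapest open site.
  #1→D5 12, #2→D4 13, #3→D5 5, #4→D2 6, #5→D4 19, #6→D2 14
  freight cost 69, fixed 14 → total 83.
Compare {D2, D5, D6}: freight cost 75 + fixed 10 = 85.
Compare {D2, D4, D5, D6}: freight cost 68 + fixed 17 = 85.
Compare {D2, D5}: freight cost 80 + fixed 7 = 87.
All other subsets cost ≥ 85. Minimum total cost: 83.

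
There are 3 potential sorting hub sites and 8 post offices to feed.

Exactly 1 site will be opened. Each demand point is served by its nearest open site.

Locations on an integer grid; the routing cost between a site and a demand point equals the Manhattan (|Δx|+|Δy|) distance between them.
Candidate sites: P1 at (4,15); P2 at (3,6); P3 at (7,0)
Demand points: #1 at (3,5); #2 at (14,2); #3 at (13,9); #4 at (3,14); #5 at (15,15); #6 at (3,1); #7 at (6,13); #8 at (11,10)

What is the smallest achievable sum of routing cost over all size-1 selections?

Open {P2}.
  #1→P2 1, #2→P2 15, #3→P2 13, #4→P2 8, #5→P2 21, #6→P2 5, #7→P2 10, #8→P2 12  ⇒ total 85.
Compare {P1}: total 93.
Compare {P3}: total 107.

85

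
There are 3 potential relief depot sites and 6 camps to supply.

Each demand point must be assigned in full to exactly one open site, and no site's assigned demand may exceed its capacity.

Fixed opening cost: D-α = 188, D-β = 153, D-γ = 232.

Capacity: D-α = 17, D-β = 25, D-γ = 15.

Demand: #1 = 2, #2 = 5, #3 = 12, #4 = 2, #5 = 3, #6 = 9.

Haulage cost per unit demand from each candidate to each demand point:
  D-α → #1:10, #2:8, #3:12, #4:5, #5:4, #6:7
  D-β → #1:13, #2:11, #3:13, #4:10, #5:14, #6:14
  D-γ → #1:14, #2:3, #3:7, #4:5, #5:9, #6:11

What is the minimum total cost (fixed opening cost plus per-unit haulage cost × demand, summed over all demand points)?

Open {D-α, D-β}; cheapest assignment that respects the capacities:
  D-α (cap 17, load 16): #1, #4, #5, #6 — cost 2×10 + 2×5 + 3×4 + 9×7 = 105
  D-β (cap 25, load 17): #2, #3 — cost 5×11 + 12×13 = 211
  Shipping 316, fixed 341 → total 657.
  Any other capacity-feasible assignment to {D-α, D-β} ships for at least 316.
Compare {D-β, D-γ}: its best feasible assignment gives total 723.
Compare {D-α, D-β, D-γ}: its best feasible assignment gives total 808.
Every other set of open sites that can feasibly serve all demand totals ≥ 723 even under its best assignment. Minimum: 657.

657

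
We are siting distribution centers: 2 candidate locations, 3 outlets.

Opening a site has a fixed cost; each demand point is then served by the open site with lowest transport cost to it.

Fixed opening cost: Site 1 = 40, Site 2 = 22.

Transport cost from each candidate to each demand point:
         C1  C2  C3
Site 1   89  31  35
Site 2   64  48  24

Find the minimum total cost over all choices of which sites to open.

158

Open {Site 2}: assign each demand point to its cheapest open site.
  C1→Site 2 64, C2→Site 2 48, C3→Site 2 24
  transport cost 136, fixed 22 → total 158.
Compare {Site 1, Site 2}: transport cost 119 + fixed 62 = 181.
Compare {Site 1}: transport cost 155 + fixed 40 = 195.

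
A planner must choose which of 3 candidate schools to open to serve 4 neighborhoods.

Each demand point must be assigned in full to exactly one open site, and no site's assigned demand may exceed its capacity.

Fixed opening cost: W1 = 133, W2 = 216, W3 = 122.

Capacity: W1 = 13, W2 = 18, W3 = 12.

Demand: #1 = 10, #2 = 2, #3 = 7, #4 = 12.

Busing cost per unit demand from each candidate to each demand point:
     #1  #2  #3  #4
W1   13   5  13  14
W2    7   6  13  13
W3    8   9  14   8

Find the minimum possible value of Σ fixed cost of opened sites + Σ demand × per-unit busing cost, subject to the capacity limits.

738

Open {W1, W2, W3}; cheapest assignment that respects the capacities:
  W1 (cap 13, load 9): #2, #3 — cost 2×5 + 7×13 = 101
  W2 (cap 18, load 10): #1 — cost 10×7 = 70
  W3 (cap 12, load 12): #4 — cost 12×8 = 96
  Shipping 267, fixed 471 → total 738.
  Any other capacity-feasible assignment to {W1, W2, W3} ships for at least 267.
Total demand is 31; every other set of sites either has combined capacity below 31 or cannot fit the demands without splitting one across sites, so {W1, W2, W3} is the only feasible choice of open sites. Minimum: 738.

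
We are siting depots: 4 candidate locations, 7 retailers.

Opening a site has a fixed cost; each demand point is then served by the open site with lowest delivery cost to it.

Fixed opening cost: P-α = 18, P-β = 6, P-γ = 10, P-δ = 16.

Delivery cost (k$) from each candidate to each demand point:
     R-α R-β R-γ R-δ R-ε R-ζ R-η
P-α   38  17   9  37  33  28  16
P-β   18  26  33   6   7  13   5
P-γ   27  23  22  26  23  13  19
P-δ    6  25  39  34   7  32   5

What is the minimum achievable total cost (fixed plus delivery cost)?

99

Open {P-α, P-β}: assign each demand point to its cheapest open site.
  R-α→P-β 18, R-β→P-α 17, R-γ→P-α 9, R-δ→P-β 6, R-ε→P-β 7, R-ζ→P-β 13, R-η→P-β 5
  delivery cost 75, fixed 24 → total 99.
Compare {P-α, P-β, P-δ}: delivery cost 63 + fixed 40 = 103.
Compare {P-α, P-β, P-γ}: delivery cost 75 + fixed 34 = 109.
Compare {P-β, P-γ}: delivery cost 94 + fixed 16 = 110.
All other subsets cost ≥ 103. Minimum total cost: 99.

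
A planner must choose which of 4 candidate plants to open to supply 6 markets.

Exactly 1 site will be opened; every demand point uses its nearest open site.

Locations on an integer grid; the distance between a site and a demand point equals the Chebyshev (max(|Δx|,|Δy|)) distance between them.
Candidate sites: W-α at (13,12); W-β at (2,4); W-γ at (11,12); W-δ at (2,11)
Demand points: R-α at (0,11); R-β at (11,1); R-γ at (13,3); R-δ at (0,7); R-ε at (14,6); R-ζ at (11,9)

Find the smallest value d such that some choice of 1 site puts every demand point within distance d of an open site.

Open {W-γ}.
  Farthest demand point is R-α at distance 11 (to W-γ); all others are ≤ 11.
With {W-β} the worst case is 12.
With {W-δ} the worst case is 12.
No size-1 selection achieves below 11.

11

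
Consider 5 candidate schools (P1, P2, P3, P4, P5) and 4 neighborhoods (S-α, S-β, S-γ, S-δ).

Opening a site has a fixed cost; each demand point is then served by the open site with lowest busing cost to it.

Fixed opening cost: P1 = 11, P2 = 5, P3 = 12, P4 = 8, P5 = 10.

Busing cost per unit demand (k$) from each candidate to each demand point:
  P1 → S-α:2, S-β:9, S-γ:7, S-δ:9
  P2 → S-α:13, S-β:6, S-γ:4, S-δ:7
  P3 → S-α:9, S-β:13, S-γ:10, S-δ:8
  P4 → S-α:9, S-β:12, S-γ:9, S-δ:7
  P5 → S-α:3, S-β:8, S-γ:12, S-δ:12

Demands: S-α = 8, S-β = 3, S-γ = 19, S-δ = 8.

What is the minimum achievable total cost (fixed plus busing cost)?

182

Open {P1, P2}: assign each demand point to its cheapest open site.
  S-α→P1 8×2=16, S-β→P2 3×6=18, S-γ→P2 19×4=76, S-δ→P2 8×7=56
  busing cost 166, fixed 16 → total 182.
Compare {P2, P5}: busing cost 174 + fixed 15 = 189.
Compare {P1, P2, P4}: busing cost 166 + fixed 24 = 190.
Compare {P1, P2, P5}: busing cost 166 + fixed 26 = 192.
All other subsets cost ≥ 189. Minimum total cost: 182.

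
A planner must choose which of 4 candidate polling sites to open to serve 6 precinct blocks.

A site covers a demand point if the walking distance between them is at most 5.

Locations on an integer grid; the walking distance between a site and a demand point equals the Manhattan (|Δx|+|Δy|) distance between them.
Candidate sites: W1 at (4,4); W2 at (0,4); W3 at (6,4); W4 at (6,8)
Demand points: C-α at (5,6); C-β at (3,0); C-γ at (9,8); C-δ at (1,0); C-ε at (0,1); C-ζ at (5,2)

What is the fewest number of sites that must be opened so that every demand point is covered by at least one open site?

3

Coverage sets (demand points within 5 of each site):
  W1: {C-α, C-β, C-ζ}
  W2: {C-δ, C-ε}
  W3: {C-α, C-ζ}
  W4: {C-α, C-γ}
No 2 sites suffice: every size-2 union leaves at least one demand point uncovered.
But {W1, W2, W4} covers everything, so the minimum is 3.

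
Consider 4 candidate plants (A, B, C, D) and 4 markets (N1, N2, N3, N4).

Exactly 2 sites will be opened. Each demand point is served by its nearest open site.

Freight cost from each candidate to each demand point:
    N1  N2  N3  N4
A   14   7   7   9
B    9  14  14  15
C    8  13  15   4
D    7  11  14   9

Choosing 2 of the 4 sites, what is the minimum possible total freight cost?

Open {A, C}.
  N1→C 8, N2→A 7, N3→A 7, N4→C 4  ⇒ total 26.
Compare {A, D}: total 30.
Compare {A, B}: total 32.
No size-2 selection does better; minimum is 26.

26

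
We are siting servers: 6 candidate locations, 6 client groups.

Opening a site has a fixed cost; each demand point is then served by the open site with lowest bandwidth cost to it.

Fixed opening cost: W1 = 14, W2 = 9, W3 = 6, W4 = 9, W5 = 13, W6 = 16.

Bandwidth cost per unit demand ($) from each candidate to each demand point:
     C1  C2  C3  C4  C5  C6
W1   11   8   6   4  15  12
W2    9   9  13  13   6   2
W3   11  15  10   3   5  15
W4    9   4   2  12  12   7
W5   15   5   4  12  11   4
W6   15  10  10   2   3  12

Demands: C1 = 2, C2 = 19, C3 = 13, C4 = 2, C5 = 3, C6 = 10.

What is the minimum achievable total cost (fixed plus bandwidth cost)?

Open {W2, W3, W4}: assign each demand point to its cheapest open site.
  C1→W2 2×9=18, C2→W4 19×4=76, C3→W4 13×2=26, C4→W3 2×3=6, C5→W3 3×5=15, C6→W2 10×2=20
  bandwidth cost 161, fixed 24 → total 185.
Compare {W2, W4, W6}: bandwidth cost 153 + fixed 34 = 187.
Compare {W2, W3, W4, W6}: bandwidth cost 153 + fixed 40 = 193.
Compare {W1, W2, W4}: bandwidth cost 166 + fixed 32 = 198.
All other subsets cost ≥ 187. Minimum total cost: 185.

185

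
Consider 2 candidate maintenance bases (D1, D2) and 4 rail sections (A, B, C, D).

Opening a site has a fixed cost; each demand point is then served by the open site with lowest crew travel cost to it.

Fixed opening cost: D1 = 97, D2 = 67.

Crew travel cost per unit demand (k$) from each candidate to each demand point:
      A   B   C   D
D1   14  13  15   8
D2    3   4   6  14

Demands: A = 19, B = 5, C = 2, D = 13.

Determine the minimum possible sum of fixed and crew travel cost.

Open {D2}: assign each demand point to its cheapest open site.
  A→D2 19×3=57, B→D2 5×4=20, C→D2 2×6=12, D→D2 13×14=182
  crew travel cost 271, fixed 67 → total 338.
Compare {D1, D2}: crew travel cost 193 + fixed 164 = 357.
Compare {D1}: crew travel cost 465 + fixed 97 = 562.

338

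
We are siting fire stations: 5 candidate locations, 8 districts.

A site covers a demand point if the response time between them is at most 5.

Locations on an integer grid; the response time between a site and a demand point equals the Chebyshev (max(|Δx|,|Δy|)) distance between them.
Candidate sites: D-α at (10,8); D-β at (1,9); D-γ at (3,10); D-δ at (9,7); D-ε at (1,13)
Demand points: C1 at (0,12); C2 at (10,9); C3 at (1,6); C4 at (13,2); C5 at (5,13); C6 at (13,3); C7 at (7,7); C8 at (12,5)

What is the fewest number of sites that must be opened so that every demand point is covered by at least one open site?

2

Coverage sets (demand points within 5 of each site):
  D-α: {C2, C5, C6, C7, C8}
  D-β: {C1, C3, C5}
  D-γ: {C1, C3, C5, C7}
  D-δ: {C2, C4, C6, C7, C8}
  D-ε: {C1, C5}
No single site covers all 8 demand points.
But {D-β, D-δ} covers everything, so the minimum is 2.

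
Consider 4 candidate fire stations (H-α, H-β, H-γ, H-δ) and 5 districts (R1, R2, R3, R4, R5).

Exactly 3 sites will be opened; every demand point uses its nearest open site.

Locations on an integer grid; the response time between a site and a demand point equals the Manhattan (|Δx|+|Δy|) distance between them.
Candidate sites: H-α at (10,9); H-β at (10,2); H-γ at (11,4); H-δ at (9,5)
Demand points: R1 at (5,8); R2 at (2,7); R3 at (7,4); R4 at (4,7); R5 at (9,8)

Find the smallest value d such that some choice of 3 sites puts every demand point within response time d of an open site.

Open {H-α, H-β, H-δ}.
  Farthest demand point is R2 at response time 9 (to H-δ); all others are ≤ 9.
With {H-α, H-γ, H-δ} the worst case is 9.
With {H-β, H-γ, H-δ} the worst case is 9.
No size-3 selection achieves below 9.

9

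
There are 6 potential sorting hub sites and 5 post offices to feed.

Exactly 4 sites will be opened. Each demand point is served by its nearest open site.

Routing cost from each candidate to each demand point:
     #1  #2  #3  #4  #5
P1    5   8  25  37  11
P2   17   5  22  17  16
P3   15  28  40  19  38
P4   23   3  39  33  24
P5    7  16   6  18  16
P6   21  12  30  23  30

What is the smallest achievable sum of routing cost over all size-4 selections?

Open {P1, P2, P4, P5}.
  #1→P1 5, #2→P4 3, #3→P5 6, #4→P2 17, #5→P1 11  ⇒ total 42.
Compare {P1, P3, P4, P5}: total 43.
Compare {P1, P4, P5, P6}: total 43.
No size-4 selection does better; minimum is 42.

42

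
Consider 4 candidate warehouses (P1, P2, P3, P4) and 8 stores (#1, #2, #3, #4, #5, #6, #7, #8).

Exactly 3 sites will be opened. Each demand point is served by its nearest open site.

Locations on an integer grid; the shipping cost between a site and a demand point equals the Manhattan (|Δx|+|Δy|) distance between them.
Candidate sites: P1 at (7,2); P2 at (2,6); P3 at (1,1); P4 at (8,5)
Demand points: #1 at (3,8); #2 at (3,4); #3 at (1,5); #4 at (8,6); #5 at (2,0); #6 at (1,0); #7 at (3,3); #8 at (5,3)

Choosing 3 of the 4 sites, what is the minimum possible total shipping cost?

Open {P2, P3, P4}.
  #1→P2 3, #2→P2 3, #3→P2 2, #4→P4 1, #5→P3 2, #6→P3 1, #7→P2 4, #8→P4 5  ⇒ total 21.
Compare {P1, P2, P3}: total 23.
Compare {P1, P3, P4}: total 28.
No size-3 selection does better; minimum is 21.

21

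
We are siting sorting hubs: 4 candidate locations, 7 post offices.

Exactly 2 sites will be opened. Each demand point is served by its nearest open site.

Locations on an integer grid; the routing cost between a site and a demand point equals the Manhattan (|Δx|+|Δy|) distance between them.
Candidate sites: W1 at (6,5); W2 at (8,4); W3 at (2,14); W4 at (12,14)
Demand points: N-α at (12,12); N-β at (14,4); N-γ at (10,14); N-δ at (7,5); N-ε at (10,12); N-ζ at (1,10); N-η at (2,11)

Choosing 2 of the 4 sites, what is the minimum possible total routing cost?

Open {W1, W4}.
  N-α→W4 2, N-β→W1 9, N-γ→W4 2, N-δ→W1 1, N-ε→W4 4, N-ζ→W1 10, N-η→W1 10  ⇒ total 38.
Compare {W2, W4}: total 42.
Compare {W3, W4}: total 42.
No size-2 selection does better; minimum is 38.

38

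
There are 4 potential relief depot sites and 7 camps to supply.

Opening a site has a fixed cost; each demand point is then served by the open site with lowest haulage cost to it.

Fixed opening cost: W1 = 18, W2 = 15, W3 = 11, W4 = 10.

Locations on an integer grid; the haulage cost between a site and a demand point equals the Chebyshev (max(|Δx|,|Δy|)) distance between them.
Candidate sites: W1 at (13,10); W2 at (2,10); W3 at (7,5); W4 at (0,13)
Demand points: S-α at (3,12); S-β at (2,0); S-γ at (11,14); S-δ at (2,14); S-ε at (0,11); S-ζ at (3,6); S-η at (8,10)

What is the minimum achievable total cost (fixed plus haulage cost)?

Open {W3, W4}: assign each demand point to its cheapest open site.
  S-α→W4 3, S-β→W3 5, S-γ→W3 9, S-δ→W4 2, S-ε→W4 2, S-ζ→W3 4, S-η→W3 5
  haulage cost 30, fixed 21 → total 51.
Compare {W2}: haulage cost 37 + fixed 15 = 52.
Compare {W4}: haulage cost 46 + fixed 10 = 56.
Compare {W3}: haulage cost 46 + fixed 11 = 57.
All other subsets cost ≥ 52. Minimum total cost: 51.

51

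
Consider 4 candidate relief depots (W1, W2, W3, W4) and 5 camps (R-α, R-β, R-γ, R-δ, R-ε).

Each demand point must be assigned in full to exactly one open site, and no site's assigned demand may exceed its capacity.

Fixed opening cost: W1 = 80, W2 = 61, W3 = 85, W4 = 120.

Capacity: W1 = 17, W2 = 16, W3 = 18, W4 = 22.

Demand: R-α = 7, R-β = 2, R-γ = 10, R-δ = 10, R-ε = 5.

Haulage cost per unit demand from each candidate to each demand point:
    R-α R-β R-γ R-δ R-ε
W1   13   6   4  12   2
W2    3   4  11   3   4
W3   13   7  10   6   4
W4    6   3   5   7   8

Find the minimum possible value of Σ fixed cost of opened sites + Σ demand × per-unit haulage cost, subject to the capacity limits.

329

Open {W2, W4}; cheapest assignment that respects the capacities:
  W2 (cap 16, load 15): R-δ, R-ε — cost 10×3 + 5×4 = 50
  W4 (cap 22, load 19): R-α, R-β, R-γ — cost 7×6 + 2×3 + 10×5 = 98
  Shipping 148, fixed 181 → total 329.
  Any other capacity-feasible assignment to {W2, W4} ships for at least 148.
Compare {W1, W2, W3}: its best feasible assignment gives total 365.
Compare {W1, W4}: its best feasible assignment gives total 368.
Every other set of open sites that can feasibly serve all demand totals ≥ 365 even under its best assignment. Minimum: 329.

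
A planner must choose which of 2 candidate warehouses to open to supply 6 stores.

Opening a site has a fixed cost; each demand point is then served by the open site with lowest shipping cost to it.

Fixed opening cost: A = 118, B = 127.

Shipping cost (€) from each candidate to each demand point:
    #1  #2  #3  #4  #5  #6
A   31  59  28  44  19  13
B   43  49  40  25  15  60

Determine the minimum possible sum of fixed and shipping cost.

Open {A}: assign each demand point to its cheapest open site.
  #1→A 31, #2→A 59, #3→A 28, #4→A 44, #5→A 19, #6→A 13
  shipping cost 194, fixed 118 → total 312.
Compare {B}: shipping cost 232 + fixed 127 = 359.
Compare {A, B}: shipping cost 161 + fixed 245 = 406.

312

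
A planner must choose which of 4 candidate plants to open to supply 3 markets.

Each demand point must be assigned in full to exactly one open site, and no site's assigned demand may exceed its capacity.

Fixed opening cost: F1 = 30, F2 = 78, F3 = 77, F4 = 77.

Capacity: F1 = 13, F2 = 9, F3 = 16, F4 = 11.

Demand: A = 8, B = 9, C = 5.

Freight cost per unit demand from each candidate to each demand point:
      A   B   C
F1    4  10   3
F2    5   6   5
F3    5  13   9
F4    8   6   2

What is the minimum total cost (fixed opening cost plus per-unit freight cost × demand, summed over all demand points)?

Open {F1, F4}; cheapest assignment that respects the capacities:
  F1 (cap 13, load 13): A, C — cost 8×4 + 5×3 = 47
  F4 (cap 11, load 9): B — cost 9×6 = 54
  Shipping 101, fixed 107 → total 208.
  Any other capacity-feasible assignment to {F1, F4} ships for at least 101.
Compare {F1, F2}: its best feasible assignment gives total 209.
Compare {F1, F3}: its best feasible assignment gives total 271.
Every other set of open sites that can feasibly serve all demand totals ≥ 209 even under its best assignment. Minimum: 208.

208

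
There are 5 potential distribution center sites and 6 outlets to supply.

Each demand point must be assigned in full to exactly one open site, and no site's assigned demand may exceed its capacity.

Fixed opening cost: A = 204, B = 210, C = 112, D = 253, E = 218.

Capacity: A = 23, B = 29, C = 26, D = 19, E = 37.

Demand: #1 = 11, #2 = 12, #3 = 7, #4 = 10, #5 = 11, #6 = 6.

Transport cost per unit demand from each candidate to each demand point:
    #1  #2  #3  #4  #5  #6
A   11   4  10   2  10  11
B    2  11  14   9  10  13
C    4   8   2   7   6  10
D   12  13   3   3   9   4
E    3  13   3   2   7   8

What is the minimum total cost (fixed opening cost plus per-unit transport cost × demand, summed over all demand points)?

Open {C, E}; cheapest assignment that respects the capacities:
  C (cap 26, load 23): #2, #5 — cost 12×8 + 11×6 = 162
  E (cap 37, load 34): #1, #3, #4, #6 — cost 11×3 + 7×3 + 10×2 + 6×8 = 122
  Shipping 284, fixed 330 → total 614.
  Any other capacity-feasible assignment to {C, E} ships for at least 284.
Compare {A, E}: its best feasible assignment gives total 669.
Compare {B, E}: its best feasible assignment gives total 748.
Every other set of open sites that can feasibly serve all demand totals ≥ 669 even under its best assignment. Minimum: 614.

614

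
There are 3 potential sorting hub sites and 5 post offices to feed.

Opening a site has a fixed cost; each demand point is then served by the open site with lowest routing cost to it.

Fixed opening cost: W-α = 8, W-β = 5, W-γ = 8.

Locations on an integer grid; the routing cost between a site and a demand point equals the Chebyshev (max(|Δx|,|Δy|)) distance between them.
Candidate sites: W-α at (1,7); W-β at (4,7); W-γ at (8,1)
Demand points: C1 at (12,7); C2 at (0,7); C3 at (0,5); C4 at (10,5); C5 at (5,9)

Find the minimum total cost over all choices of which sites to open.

Open {W-β}: assign each demand point to its cheapest open site.
  C1→W-β 8, C2→W-β 4, C3→W-β 4, C4→W-β 6, C5→W-β 2
  routing cost 24, fixed 5 → total 29.
Compare {W-α, W-β}: routing cost 19 + fixed 13 = 32.
Compare {W-α, W-γ}: routing cost 17 + fixed 16 = 33.
Compare {W-β, W-γ}: routing cost 20 + fixed 13 = 33.
All other subsets cost ≥ 32. Minimum total cost: 29.

29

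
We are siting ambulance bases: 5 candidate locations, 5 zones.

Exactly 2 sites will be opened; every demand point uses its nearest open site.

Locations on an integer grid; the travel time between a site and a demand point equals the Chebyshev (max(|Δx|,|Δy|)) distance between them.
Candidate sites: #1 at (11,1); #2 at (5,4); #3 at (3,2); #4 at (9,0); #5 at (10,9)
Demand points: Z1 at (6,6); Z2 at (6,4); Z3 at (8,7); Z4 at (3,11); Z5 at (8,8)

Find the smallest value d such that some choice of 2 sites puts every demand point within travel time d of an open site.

7

Open {#1, #2}.
  Farthest demand point is Z4 at travel time 7 (to #2); all others are ≤ 7.
With {#1, #5} the worst case is 7.
With {#2, #3} the worst case is 7.
No size-2 selection achieves below 7.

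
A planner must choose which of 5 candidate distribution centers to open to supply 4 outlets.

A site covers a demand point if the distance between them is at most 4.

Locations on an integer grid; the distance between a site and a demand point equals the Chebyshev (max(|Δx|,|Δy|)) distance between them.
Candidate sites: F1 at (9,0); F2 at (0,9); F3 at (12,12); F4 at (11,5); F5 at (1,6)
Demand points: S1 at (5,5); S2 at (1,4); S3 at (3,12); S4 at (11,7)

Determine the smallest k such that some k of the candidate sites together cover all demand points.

Coverage sets (demand points within 4 of each site):
  F1: {}
  F2: {S3}
  F3: {}
  F4: {S4}
  F5: {S1, S2}
No 2 sites suffice: every size-2 union leaves at least one demand point uncovered.
But {F2, F4, F5} covers everything, so the minimum is 3.

3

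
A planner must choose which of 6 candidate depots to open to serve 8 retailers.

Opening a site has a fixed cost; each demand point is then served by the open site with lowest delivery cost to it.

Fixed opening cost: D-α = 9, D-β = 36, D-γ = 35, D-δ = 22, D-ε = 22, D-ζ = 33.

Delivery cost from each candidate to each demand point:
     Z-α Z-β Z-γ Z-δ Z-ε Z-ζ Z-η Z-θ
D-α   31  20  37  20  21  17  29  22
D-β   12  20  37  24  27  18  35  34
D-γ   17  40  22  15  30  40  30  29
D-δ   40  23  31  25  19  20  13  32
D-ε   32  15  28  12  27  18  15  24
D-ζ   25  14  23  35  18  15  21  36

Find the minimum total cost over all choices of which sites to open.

192

Open {D-α, D-ε}: assign each demand point to its cheapest open site.
  Z-α→D-α 31, Z-β→D-ε 15, Z-γ→D-ε 28, Z-δ→D-ε 12, Z-ε→D-α 21, Z-ζ→D-α 17, Z-η→D-ε 15, Z-θ→D-α 22
  delivery cost 161, fixed 31 → total 192.
Compare {D-ε}: delivery cost 171 + fixed 22 = 193.
Compare {D-α, D-ζ}: delivery cost 158 + fixed 42 = 200.
Compare {D-ε, D-ζ}: delivery cost 146 + fixed 55 = 201.
All other subsets cost ≥ 193. Minimum total cost: 192.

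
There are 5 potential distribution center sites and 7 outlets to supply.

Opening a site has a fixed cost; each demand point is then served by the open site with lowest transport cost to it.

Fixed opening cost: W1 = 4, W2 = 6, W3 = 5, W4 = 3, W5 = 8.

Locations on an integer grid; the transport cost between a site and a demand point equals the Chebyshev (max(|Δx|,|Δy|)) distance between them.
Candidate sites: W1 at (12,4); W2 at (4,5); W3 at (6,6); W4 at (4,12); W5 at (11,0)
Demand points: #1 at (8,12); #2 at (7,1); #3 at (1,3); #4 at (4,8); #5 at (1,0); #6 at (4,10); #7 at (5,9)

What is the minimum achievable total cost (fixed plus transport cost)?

Open {W2, W4}: assign each demand point to its cheapest open site.
  #1→W4 4, #2→W2 4, #3→W2 3, #4→W2 3, #5→W2 5, #6→W4 2, #7→W4 3
  transport cost 24, fixed 9 → total 33.
Compare {W3, W4}: transport cost 27 + fixed 8 = 35.
Compare {W3}: transport cost 31 + fixed 5 = 36.
Compare {W2}: transport cost 31 + fixed 6 = 37.
All other subsets cost ≥ 35. Minimum total cost: 33.

33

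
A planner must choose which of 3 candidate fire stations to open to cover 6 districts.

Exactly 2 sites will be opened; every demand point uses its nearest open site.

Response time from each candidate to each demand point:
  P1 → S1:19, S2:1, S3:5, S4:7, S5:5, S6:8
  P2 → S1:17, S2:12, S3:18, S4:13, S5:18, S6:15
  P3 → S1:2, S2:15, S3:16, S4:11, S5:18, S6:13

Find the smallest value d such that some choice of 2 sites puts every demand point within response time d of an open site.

Open {P1, P3}.
  Farthest demand point is S6 at response time 8 (to P1); all others are ≤ 8.
With {P1, P2} the worst case is 17.
With {P2, P3} the worst case is 18.
No size-2 selection achieves below 8.

8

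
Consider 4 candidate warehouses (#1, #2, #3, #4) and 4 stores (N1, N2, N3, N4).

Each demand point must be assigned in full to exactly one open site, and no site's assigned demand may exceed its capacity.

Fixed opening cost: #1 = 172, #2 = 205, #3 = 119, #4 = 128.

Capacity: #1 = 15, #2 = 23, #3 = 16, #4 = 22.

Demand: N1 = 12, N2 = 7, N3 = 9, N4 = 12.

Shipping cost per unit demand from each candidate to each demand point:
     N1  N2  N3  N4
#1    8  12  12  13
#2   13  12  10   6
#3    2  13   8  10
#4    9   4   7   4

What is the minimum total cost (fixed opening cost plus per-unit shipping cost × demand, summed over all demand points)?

627

Open {#1, #3, #4}; cheapest assignment that respects the capacities:
  #1 (cap 15, load 9): N3 — cost 9×12 = 108
  #3 (cap 16, load 12): N1 — cost 12×2 = 24
  #4 (cap 22, load 19): N2, N4 — cost 7×4 + 12×4 = 76
  Shipping 208, fixed 419 → total 627.
  Any other capacity-feasible assignment to {#1, #3, #4} ships for at least 208.
Compare {#2, #4}: its best feasible assignment gives total 631.
Compare {#2, #3, #4}: its best feasible assignment gives total 639.
Every other set of open sites that can feasibly serve all demand totals ≥ 631 even under its best assignment. Minimum: 627.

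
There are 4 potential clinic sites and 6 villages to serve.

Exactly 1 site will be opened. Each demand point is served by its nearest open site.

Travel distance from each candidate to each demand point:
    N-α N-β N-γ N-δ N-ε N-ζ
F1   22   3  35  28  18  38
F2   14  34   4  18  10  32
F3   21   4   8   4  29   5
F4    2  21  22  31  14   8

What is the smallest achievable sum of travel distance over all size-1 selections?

Open {F3}.
  N-α→F3 21, N-β→F3 4, N-γ→F3 8, N-δ→F3 4, N-ε→F3 29, N-ζ→F3 5  ⇒ total 71.
Compare {F4}: total 98.
Compare {F2}: total 112.
No size-1 selection does better; minimum is 71.

71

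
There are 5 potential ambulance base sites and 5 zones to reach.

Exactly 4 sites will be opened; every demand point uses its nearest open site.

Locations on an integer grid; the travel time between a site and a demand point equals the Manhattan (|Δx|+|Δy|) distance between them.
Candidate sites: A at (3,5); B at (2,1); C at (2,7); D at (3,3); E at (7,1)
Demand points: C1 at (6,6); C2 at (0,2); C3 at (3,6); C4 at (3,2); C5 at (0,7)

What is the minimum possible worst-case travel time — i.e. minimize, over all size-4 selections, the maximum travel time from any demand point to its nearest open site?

4

Open {A, B, C, D}.
  Farthest demand point is C1 at travel time 4 (to A); all others are ≤ 4.
With {A, B, C, E} the worst case is 4.
With {A, C, D, E} the worst case is 4.
No size-4 selection achieves below 4.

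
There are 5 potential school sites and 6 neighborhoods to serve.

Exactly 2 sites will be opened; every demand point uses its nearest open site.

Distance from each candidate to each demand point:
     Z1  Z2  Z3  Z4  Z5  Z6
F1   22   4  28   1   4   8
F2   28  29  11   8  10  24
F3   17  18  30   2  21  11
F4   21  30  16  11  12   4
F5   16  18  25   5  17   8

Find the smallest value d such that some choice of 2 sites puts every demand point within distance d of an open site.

18

Open {F2, F3}.
  Farthest demand point is Z2 at distance 18 (to F3); all others are ≤ 18.
With {F2, F5} the worst case is 18.
With {F3, F4} the worst case is 18.
No size-2 selection achieves below 18.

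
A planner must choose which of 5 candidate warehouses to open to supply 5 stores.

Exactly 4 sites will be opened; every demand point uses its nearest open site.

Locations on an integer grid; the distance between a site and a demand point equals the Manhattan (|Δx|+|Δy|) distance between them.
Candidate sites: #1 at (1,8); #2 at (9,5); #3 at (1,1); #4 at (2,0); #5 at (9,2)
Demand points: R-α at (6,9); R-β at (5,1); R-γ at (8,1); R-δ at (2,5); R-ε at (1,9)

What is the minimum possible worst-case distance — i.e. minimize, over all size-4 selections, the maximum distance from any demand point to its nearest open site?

Open {#1, #2, #3, #4}.
  Farthest demand point is R-α at distance 6 (to #1); all others are ≤ 6.
With {#1, #2, #3, #5} the worst case is 6.
With {#1, #2, #4, #5} the worst case is 6.
No size-4 selection achieves below 6.

6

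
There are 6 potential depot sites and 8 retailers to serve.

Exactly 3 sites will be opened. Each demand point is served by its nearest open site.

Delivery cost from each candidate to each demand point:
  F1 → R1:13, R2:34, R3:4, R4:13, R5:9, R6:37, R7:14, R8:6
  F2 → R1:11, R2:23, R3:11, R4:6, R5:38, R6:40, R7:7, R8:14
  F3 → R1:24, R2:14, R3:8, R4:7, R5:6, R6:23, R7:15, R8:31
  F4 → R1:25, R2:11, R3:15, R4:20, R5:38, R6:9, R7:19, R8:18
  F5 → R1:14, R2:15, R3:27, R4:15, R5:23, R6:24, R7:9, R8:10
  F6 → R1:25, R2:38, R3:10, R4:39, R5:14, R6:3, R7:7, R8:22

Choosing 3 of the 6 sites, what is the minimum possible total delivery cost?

60

Open {F1, F3, F6}.
  R1→F1 13, R2→F3 14, R3→F1 4, R4→F3 7, R5→F3 6, R6→F6 3, R7→F6 7, R8→F1 6  ⇒ total 60.
Compare {F1, F2, F4}: total 63.
Compare {F1, F4, F6}: total 66.
No size-3 selection does better; minimum is 60.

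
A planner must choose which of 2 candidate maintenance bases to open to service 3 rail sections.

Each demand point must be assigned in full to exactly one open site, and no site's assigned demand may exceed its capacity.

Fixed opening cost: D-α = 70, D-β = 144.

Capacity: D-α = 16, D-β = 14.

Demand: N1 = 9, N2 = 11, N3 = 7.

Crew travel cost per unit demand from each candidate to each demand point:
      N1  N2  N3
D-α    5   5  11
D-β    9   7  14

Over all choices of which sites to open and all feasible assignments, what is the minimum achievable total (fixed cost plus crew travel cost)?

Open {D-α, D-β}; cheapest assignment that respects the capacities:
  D-α (cap 16, load 16): N1, N3 — cost 9×5 + 7×11 = 122
  D-β (cap 14, load 11): N2 — cost 11×7 = 77
  Shipping 199, fixed 214 → total 413.
  Any other capacity-feasible assignment to {D-α, D-β} ships for at least 199.
Total demand is 27 and no other set of sites has combined capacity ≥ 27, so {D-α, D-β} is the only feasible choice of open sites. Minimum: 413.

413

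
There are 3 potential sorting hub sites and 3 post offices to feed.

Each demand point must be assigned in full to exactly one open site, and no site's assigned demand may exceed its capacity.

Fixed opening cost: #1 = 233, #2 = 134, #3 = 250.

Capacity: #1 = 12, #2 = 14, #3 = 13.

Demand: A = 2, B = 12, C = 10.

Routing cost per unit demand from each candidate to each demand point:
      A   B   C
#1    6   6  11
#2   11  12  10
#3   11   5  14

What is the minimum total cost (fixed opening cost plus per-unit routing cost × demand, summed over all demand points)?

Open {#1, #2}; cheapest assignment that respects the capacities:
  #1 (cap 12, load 12): B — cost 12×6 = 72
  #2 (cap 14, load 12): A, C — cost 2×11 + 10×10 = 122
  Shipping 194, fixed 367 → total 561.
  Any other capacity-feasible assignment to {#1, #2} ships for at least 194.
Compare {#2, #3}: its best feasible assignment gives total 566.
Compare {#1, #3}: its best feasible assignment gives total 665.
Every other set of open sites that can feasibly serve all demand totals ≥ 566 even under its best assignment. Minimum: 561.

561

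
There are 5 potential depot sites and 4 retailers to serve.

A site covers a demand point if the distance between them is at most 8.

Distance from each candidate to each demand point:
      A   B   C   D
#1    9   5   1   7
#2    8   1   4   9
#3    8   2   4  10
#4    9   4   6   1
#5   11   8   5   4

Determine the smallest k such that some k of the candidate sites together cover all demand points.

Coverage sets (demand points within 8 of each site):
  #1: {B, C, D}
  #2: {A, B, C}
  #3: {A, B, C}
  #4: {B, C, D}
  #5: {B, C, D}
No single site covers all 4 demand points.
But {#1, #2} covers everything, so the minimum is 2.

2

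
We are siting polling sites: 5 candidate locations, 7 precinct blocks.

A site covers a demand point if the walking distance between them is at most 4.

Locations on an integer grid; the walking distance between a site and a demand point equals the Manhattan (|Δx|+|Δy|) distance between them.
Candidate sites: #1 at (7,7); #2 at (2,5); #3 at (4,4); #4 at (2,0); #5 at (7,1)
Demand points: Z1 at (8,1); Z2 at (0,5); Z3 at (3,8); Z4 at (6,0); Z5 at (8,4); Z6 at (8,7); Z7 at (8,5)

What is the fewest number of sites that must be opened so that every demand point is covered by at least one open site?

Coverage sets (demand points within 4 of each site):
  #1: {Z5, Z6, Z7}
  #2: {Z2, Z3}
  #3: {Z5}
  #4: {Z4}
  #5: {Z1, Z4, Z5}
No 2 sites suffice: every size-2 union leaves at least one demand point uncovered.
But {#1, #2, #5} covers everything, so the minimum is 3.

3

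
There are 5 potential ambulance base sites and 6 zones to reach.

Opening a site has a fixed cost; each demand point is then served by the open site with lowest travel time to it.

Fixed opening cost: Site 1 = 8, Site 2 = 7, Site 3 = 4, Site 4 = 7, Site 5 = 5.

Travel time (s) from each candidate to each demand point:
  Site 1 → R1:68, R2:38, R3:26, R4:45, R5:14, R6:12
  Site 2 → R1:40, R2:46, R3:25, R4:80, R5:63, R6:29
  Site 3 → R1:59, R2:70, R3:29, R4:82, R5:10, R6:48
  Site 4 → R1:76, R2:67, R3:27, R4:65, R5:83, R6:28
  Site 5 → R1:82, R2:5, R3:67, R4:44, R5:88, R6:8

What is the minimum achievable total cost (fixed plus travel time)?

Open {Site 2, Site 3, Site 5}: assign each demand point to its cheapest open site.
  R1→Site 2 40, R2→Site 5 5, R3→Site 2 25, R4→Site 5 44, R5→Site 3 10, R6→Site 5 8
  travel time 132, fixed 16 → total 148.
Compare {Site 2, Site 3, Site 4, Site 5}: travel time 132 + fixed 23 = 155.
Compare {Site 1, Site 2, Site 5}: travel time 136 + fixed 20 = 156.
Compare {Site 1, Site 2, Site 3, Site 5}: travel time 132 + fixed 24 = 156.
All other subsets cost ≥ 155. Minimum total cost: 148.

148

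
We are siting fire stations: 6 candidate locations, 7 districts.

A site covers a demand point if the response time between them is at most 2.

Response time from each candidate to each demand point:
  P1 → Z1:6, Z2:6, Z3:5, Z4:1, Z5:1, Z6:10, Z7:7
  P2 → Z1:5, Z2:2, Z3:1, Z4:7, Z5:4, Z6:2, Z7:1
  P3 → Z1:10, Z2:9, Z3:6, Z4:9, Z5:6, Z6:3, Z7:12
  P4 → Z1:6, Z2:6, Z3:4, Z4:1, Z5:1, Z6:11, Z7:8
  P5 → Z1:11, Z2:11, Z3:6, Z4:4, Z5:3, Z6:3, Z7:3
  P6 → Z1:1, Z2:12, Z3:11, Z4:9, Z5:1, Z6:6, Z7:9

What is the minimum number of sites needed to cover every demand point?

3

Coverage sets (demand points within 2 of each site):
  P1: {Z4, Z5}
  P2: {Z2, Z3, Z6, Z7}
  P3: {}
  P4: {Z4, Z5}
  P5: {}
  P6: {Z1, Z5}
No 2 sites suffice: every size-2 union leaves at least one demand point uncovered.
But {P1, P2, P6} covers everything, so the minimum is 3.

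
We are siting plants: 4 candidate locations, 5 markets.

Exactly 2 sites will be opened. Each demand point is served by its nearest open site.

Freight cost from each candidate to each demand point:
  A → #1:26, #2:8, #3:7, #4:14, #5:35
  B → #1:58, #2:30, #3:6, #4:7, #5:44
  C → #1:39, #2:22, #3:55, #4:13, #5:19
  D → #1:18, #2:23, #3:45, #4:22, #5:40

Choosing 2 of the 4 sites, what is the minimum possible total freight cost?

73

Open {A, C}.
  #1→A 26, #2→A 8, #3→A 7, #4→C 13, #5→C 19  ⇒ total 73.
Compare {A, B}: total 82.
Compare {A, D}: total 82.
No size-2 selection does better; minimum is 73.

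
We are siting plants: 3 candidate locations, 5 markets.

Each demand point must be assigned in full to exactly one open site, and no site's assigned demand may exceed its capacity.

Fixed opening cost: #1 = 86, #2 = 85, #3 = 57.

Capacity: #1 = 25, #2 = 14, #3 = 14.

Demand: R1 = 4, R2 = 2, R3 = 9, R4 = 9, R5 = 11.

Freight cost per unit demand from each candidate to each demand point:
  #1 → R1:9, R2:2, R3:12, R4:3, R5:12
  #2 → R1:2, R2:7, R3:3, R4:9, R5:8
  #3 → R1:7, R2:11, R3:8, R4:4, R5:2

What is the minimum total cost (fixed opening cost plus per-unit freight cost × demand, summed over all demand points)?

Open {#1, #2, #3}; cheapest assignment that respects the capacities:
  #1 (cap 25, load 11): R2, R4 — cost 2×2 + 9×3 = 31
  #2 (cap 14, load 13): R1, R3 — cost 4×2 + 9×3 = 35
  #3 (cap 14, load 11): R5 — cost 11×2 = 22
  Shipping 88, fixed 228 → total 316.
  Any other capacity-feasible assignment to {#1, #2, #3} ships for at least 88.
Compare {#1, #3}: its best feasible assignment gives total 340.
Compare {#1, #2}: its best feasible assignment gives total 369.
Every other set of open sites that can feasibly serve all demand totals ≥ 340 even under its best assignment. Minimum: 316.

316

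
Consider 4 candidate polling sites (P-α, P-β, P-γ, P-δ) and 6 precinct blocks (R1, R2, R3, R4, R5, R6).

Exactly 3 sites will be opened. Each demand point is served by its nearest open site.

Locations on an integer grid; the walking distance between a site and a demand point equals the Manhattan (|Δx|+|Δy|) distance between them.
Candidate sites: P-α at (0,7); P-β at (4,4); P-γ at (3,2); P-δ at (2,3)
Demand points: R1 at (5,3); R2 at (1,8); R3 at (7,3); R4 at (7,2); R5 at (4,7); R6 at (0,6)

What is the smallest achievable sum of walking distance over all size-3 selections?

Open {P-α, P-β, P-γ}.
  R1→P-β 2, R2→P-α 2, R3→P-β 4, R4→P-γ 4, R5→P-β 3, R6→P-α 1  ⇒ total 16.
Compare {P-α, P-β, P-δ}: total 17.
Compare {P-α, P-γ, P-δ}: total 19.
No size-3 selection does better; minimum is 16.

16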